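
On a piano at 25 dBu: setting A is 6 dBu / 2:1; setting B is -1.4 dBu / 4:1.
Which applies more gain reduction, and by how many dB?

A: 19 dB over, compressed to 9.5 dB over, so 9.5 dB of GR.
B: 26.4 dB over, compressed to 6.6 dB over, so 19.8 dB of GR.
Difference: 10.3 dB in favour of B.

B, by 10.3 dB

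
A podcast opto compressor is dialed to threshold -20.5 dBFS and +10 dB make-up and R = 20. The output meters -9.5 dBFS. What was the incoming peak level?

Before make-up, the level was -9.5 − 10 = -19.5 dBFS.
That's 1 dB above the -20.5 dBFS threshold.
Input overshoot = R × output overshoot = 20 dB → input = -20.5 + 20 = -0.5 dBFS.

-0.5 dBFS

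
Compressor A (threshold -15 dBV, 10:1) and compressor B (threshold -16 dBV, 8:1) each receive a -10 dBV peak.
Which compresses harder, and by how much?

A: 5 dB over, compressed to 0.5 dB over, so 4.5 dB of GR.
B: 6 dB over, compressed to 0.75 dB over, so 5.25 dB of GR.
B reduces 0.75 dB more.

B, by 0.75 dB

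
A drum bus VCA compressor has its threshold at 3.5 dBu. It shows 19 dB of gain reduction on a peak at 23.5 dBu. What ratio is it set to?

Input overshoot = 23.5 − 3.5 = 20 dB.
Output overshoot = 20 − 19 = 1 dB.
Ratio = input overshoot / output overshoot = 20 / 1 = 20.

20:1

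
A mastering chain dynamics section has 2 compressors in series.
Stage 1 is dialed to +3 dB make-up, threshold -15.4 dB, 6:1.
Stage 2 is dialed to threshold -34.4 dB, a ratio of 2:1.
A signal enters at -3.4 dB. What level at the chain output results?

Stage 1: -3.4 dB is 12 dB over -15.4 dB; at 6:1 that becomes 2 dB over, giving -13.4 dB; +3 dB make-up → -10.4 dB.
Stage 2: 24 dB above -34.4 dB, reduced 2:1 to 12 dB above → -22.4 dB.

-22.4 dB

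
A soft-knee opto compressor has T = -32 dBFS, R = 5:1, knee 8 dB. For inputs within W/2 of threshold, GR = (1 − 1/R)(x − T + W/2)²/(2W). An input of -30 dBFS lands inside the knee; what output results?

x − T + W/2 = -30 − (-32) + 4 = 6.
GR = (1 − 1/5) × 6² / 16 = 0.8 × 36 / 16 = 1.8 dB.
Output = -30 − 1.8 = -31.8 dBFS.

-31.8 dBFS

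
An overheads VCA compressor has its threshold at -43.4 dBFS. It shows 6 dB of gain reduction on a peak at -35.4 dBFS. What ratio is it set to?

4:1

Input overshoot = -35.4 − (-43.4) = 8 dB.
Output overshoot = 8 − 6 = 2 dB.
Ratio = input overshoot / output overshoot = 8 / 2 = 4.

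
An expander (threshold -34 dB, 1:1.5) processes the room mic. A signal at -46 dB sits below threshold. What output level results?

-52 dB

Undershoot = (-34) − (-46) = 12 dB.
At 1:1.5, that expands to 18 dB under threshold.
Output = -34 − 18 = -52 dB.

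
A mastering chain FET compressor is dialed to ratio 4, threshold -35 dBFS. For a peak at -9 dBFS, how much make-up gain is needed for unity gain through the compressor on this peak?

The peak compresses to -35 + 26/4 = -28.5 dBFS.
To reach -9 dBFS requires -9 − (-28.5) = 19.5 dB of make-up.

19.5 dB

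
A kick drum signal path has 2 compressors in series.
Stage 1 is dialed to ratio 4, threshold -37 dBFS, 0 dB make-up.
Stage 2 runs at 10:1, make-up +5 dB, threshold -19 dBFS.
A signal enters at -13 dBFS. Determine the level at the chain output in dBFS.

-26 dBFS

Stage 1: overshoot 24 dB → 24/4 = 6 dB → -31 dBFS.
Stage 2: below threshold (-31 ≤ -19); passes unchanged; make-up brings it to -26 dBFS.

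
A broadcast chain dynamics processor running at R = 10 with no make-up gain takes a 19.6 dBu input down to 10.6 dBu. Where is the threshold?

Let T be the threshold. Output overshoot = (input overshoot)/R, so 10.6 − T = (19.6 − T)/10.
10·(10.6 − T) = 19.6 − T → 9·T = 106 − 19.6 = 86.4.
T = 86.4/9 = 9.6 dBu.

9.6 dBu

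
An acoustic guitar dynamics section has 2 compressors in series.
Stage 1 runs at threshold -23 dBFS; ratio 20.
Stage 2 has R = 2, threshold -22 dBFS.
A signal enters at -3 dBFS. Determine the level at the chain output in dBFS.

-22 dBFS

Stage 1: 20 dB above -23 dBFS, reduced 20:1 to 1 dB above → -22 dBFS.
Stage 2: below threshold (-22 ≤ -22); passes unchanged; output -22 dBFS.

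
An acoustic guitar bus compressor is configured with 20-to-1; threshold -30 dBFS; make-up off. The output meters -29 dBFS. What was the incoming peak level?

That's 1 dB above the -30 dBFS threshold.
Before 20:1 compression the overshoot was 1 × 20 = 20 dB, so input = -30 + 20 = -10 dBFS.

-10 dBFS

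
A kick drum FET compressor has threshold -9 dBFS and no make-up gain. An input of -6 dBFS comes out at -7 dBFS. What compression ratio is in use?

1.5:1

Input overshoot = -6 − (-9) = 3 dB; output overshoot = -7 − (-9) = 2 dB.
Ratio = 3 / 2 = 1.5.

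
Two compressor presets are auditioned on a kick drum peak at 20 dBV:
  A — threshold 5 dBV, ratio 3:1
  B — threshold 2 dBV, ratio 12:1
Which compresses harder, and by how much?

A: overshoot 15 dB → output overshoot 5 dB → GR 10 dB.
B: overshoot 18 dB → output overshoot 1.5 dB → GR 16.5 dB.
B applies 6.5 dB more gain reduction.

B, by 6.5 dB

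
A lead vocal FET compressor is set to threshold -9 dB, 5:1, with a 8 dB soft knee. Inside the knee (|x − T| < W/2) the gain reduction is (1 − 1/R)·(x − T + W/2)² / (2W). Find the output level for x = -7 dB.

-8.8 dB

x − T + W/2 = -7 − (-9) + 4 = 6.
GR = (1 − 1/5) × 6² / 16 = 0.8 × 36 / 16 = 1.8 dB.
Output = -7 − 1.8 = -8.8 dB.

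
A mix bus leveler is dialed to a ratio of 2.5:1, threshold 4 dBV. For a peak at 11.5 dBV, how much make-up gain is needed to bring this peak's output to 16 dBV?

The peak compresses to 4 + 7.5/2.5 = 7 dBV.
To reach 16 dBV requires 16 − 7 = 9 dB of make-up.

9 dB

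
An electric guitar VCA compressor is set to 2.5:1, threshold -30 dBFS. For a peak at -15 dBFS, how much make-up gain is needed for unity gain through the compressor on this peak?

9 dB

Overshoot 15 dB → 15/2.5 = 6 dB after compression, so the compressed level is -30 + 6 = -24 dBFS.
Make-up = target − compressed = -15 − (-24) = 9 dB.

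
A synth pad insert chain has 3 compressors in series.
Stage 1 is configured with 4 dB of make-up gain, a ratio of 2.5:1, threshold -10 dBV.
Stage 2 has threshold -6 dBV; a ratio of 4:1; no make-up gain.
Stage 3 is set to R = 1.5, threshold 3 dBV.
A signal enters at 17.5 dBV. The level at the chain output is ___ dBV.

-3.25 dBV

Stage 1: 27.5 dB above -10 dBV, reduced 2.5:1 to 11 dB above → 1 dBV; +4 dB make-up → 5 dBV.
Stage 2: overshoot 11 dB → 11/4 = 2.75 dB → -3.25 dBV.
Stage 3: -3.25 dBV ≤ 3 dBV, so stage 3 doesn't engage; output -3.25 dBV.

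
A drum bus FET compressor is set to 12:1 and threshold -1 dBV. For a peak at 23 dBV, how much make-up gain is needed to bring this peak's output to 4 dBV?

3 dB

The peak compresses to -1 + 24/12 = 1 dBV.
To reach 4 dBV requires 4 − 1 = 3 dB of make-up.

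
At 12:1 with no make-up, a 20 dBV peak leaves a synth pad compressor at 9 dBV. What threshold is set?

8 dBV

Input is 12 dB above T (since output overshoot × R = input overshoot: (9 − T)·12 = 20 − T gives T = 8 dBV).
Check: 8 + (20 − 8)/12 = 8 + 1 = 9 dBV. ✓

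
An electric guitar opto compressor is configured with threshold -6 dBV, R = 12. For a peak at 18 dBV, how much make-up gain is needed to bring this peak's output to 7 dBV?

Overshoot 24 dB → 24/12 = 2 dB after compression, so the compressed level is -6 + 2 = -4 dBV.
Make-up = target − compressed = 7 − (-4) = 11 dB.

11 dB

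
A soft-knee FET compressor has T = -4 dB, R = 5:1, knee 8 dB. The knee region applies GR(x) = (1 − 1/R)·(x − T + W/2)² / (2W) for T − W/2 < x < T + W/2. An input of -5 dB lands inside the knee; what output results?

x − T + W/2 = -5 − (-4) + 4 = 3.
GR = (1 − 1/5) × 3² / 16 = 0.8 × 9 / 16 = 0.45 dB.
Output = -5 − 0.45 = -5.45 dB.

-5.45 dB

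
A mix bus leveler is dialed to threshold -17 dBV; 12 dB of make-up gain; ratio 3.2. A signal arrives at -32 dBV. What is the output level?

-20 dBV

-32 dBV is 15 dB below the -17 dBV threshold, so no gain reduction is applied.
Make-up gain adds 12 dB: -32 + 12 = -20 dBV.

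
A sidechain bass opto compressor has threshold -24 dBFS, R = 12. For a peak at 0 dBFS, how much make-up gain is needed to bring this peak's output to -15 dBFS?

Without make-up, output = threshold + overshoot/12 = -24 + 2 = -22 dBFS.
Gap to target: 7 dB.

7 dB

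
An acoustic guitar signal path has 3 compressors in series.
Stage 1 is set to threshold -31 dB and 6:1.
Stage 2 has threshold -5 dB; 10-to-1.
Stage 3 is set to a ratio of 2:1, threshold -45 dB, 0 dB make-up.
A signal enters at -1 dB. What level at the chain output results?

-35.5 dB

Stage 1: -1 dB is 30 dB over -31 dB; at 6:1 that becomes 5 dB over, giving -26 dB.
Stage 2: -26 dB ≤ -5 dB, so stage 2 doesn't engage; output -26 dB.
Stage 3: -26 dB is 19 dB over -45 dB; at 2:1 that becomes 9.5 dB over, giving -35.5 dB.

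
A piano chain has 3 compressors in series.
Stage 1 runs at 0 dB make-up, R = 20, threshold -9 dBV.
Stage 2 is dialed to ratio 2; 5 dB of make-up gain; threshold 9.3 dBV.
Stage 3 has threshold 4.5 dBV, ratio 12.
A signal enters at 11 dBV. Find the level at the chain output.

Stage 1: 20 dB above -9 dBV, reduced 20:1 to 1 dB above → -8 dBV.
Stage 2: -8 dBV ≤ 9.3 dBV, so stage 2 doesn't engage; make-up brings it to -3 dBV.
Stage 3: below threshold (-3 ≤ 4.5); passes unchanged; output -3 dBV.

-3 dBV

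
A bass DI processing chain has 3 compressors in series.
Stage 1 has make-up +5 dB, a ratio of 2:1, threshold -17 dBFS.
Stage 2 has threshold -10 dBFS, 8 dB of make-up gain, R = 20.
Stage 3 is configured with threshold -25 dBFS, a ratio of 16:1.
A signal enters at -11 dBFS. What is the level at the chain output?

Stage 1: overshoot 6 dB → 6/2 = 3 dB → -14 dBFS; +5 dB make-up → -9 dBFS.
Stage 2: overshoot 1 dB → 1/20 = 0.05 dB → -9.95 dBFS; +8 dB make-up → -1.95 dBFS.
Stage 3: -1.95 dBFS is 23.05 dB over -25 dBFS; at 16:1 that becomes 1.440625 dB over, giving -23.559375 dBFS.

-23.559375 dBFS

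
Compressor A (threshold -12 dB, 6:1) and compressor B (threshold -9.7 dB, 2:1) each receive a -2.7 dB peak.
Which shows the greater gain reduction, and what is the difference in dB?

A, by 4.25 dB

A: overshoot 9.3 dB → output overshoot 1.55 dB → GR 7.75 dB.
B: overshoot 7 dB → output overshoot 3.5 dB → GR 3.5 dB.
A reduces 4.25 dB more.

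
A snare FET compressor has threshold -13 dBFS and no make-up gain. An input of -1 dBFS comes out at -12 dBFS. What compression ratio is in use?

Input overshoot = -1 − (-13) = 12 dB; output overshoot = -12 − (-13) = 1 dB.
Ratio = 12 / 1 = 12.

12:1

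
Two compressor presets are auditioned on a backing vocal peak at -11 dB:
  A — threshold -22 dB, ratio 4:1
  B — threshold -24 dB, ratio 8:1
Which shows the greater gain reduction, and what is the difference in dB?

B, by 3.125 dB

A: GR = 11 − 11/4 = 8.25 dB.
B: GR = 13 − 13/8 = 11.375 dB.
B reduces 3.125 dB more.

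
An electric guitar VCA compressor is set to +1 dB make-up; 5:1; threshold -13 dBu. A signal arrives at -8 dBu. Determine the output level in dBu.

-11 dBu

Overshoot: -8 − (-13) = 5 dB.
At 5:1 the overshoot is divided by 5, leaving 1 dB above threshold.
That puts the output at -12 dBu; make-up adds 1 dB, giving -11 dBu.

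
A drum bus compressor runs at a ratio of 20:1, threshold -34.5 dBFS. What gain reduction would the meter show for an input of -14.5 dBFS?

The signal is 20 dB above threshold.
At 20:1, output sits 20/20 = 1 dB above threshold.
Gain reduction = 20 − 1 = 19 dB.

19 dB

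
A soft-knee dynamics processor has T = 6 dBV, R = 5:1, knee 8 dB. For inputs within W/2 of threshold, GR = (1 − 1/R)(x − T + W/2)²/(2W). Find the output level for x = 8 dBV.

6.2 dBV

x − T + W/2 = 8 − 6 + 4 = 6.
GR = (1 − 1/5) × 6² / 16 = 0.8 × 36 / 16 = 1.8 dB.
Output = 8 − 1.8 = 6.2 dBV.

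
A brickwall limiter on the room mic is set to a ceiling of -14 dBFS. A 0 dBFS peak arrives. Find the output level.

A brickwall limiter is an ∞:1 compressor: any input above the ceiling is clamped to -14 dBFS.

-14 dBFS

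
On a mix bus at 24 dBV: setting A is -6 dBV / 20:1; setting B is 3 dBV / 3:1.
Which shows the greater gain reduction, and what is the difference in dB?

A, by 14.5 dB

A: GR = 30 − 30/20 = 28.5 dB.
B: GR = 21 − 21/3 = 14 dB.
A reduces 14.5 dB more.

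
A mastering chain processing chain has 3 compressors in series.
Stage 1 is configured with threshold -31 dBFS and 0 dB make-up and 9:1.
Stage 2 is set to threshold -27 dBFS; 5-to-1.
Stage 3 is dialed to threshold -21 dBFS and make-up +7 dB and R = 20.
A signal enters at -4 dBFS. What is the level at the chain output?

Stage 1: -4 dBFS is 27 dB over -31 dBFS; at 9:1 that becomes 3 dB over, giving -28 dBFS.
Stage 2: -28 dBFS is at or below the -27 dBFS threshold — no compression; output -28 dBFS.
Stage 3: below threshold (-28 ≤ -21); passes unchanged; make-up brings it to -21 dBFS.

-21 dBFS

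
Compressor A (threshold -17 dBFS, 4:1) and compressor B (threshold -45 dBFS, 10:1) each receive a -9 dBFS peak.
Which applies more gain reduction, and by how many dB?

B, by 26.4 dB

A: GR = 8 − 8/4 = 6 dB.
B: GR = 36 − 36/10 = 32.4 dB.
Difference: 26.4 dB in favour of B.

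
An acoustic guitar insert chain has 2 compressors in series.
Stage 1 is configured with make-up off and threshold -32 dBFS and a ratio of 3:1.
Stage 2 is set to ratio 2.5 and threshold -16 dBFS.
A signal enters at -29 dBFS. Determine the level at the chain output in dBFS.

-31 dBFS

Stage 1: overshoot 3 dB → 3/3 = 1 dB → -31 dBFS.
Stage 2: below threshold (-31 ≤ -16); passes unchanged; output -31 dBFS.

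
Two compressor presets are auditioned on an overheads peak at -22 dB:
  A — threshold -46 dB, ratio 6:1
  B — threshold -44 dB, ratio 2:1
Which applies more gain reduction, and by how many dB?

A: overshoot 24 dB → output overshoot 4 dB → GR 20 dB.
B: overshoot 22 dB → output overshoot 11 dB → GR 11 dB.
Difference: 9 dB in favour of A.

A, by 9 dB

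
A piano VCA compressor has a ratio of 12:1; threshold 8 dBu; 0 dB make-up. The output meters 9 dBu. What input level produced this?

20 dBu

The compressed level sits 9 − 8 = 1 dB over threshold.
Undo the ratio: input overshoot = 1 × 12 = 12 dB, giving input = 20 dBu.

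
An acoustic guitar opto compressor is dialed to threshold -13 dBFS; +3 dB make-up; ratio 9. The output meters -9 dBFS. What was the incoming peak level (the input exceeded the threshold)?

Stripping the +3 dB make-up gives -12 dBFS at the gain stage.
Post-compression overshoot = -12 − (-13) = 1 dB.
Undo the ratio: input overshoot = 1 × 9 = 9 dB, giving input = -4 dBFS.

-4 dBFS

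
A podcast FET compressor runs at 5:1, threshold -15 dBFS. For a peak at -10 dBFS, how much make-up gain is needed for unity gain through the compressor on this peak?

Without make-up, output = threshold + overshoot/5 = -15 + 1 = -14 dBFS.
Gap to target: 4 dB.

4 dB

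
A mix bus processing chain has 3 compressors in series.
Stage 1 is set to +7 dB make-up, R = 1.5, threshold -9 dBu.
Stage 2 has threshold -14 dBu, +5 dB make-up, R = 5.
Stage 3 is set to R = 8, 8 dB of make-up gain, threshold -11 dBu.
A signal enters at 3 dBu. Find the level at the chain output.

Stage 1: 12 dB above -9 dBu, reduced 1.5:1 to 8 dB above → -1 dBu; +7 dB make-up → 6 dBu.
Stage 2: overshoot 20 dB → 20/5 = 4 dB → -10 dBu; +5 dB make-up → -5 dBu.
Stage 3: -5 dBu is 6 dB over -11 dBu; at 8:1 that becomes 0.75 dB over, giving -10.25 dBu; +8 dB make-up → -2.25 dBu.

-2.25 dBu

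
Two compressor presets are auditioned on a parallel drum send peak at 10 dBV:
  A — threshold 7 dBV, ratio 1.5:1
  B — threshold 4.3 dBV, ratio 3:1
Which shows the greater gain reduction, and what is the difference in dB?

B, by 2.8 dB

A: GR = 3 − 3/1.5 = 1 dB.
B: GR = 5.7 − 5.7/3 = 3.8 dB.
B applies 2.8 dB more gain reduction.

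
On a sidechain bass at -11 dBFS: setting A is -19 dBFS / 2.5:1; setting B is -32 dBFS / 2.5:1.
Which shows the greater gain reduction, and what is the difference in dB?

A: overshoot 8 dB → output overshoot 3.2 dB → GR 4.8 dB.
B: overshoot 21 dB → output overshoot 8.4 dB → GR 12.6 dB.
Difference: 7.8 dB in favour of B.

B, by 7.8 dB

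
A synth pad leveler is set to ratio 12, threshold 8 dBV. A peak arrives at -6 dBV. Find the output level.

-6 dBV

-6 dBV is 14 dB below the 8 dBV threshold, so no gain reduction is applied.
Output = input = -6 dBV.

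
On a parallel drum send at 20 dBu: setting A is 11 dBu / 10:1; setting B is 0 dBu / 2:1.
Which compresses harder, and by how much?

A: GR = 9 − 9/10 = 8.1 dB.
B: GR = 20 − 20/2 = 10 dB.
B applies 1.9 dB more gain reduction.

B, by 1.9 dB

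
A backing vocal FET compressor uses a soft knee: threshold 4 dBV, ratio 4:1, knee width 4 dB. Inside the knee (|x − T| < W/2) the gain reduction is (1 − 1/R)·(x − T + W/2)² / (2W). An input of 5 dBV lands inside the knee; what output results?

x − T + W/2 = 5 − 4 + 2 = 3.
GR = (1 − 1/4) × 3² / 8 = 0.75 × 9 / 8 = 0.84375 dB.
Output = 5 − 0.84375 = 4.15625 dBV.

4.15625 dBV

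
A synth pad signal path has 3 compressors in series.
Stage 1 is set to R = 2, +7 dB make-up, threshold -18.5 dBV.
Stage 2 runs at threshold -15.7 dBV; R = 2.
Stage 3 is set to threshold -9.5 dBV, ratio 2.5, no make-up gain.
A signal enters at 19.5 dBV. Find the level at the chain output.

-7.34 dBV

Stage 1: 19.5 dBV is 38 dB over -18.5 dBV; at 2:1 that becomes 19 dB over, giving 0.5 dBV; +7 dB make-up → 7.5 dBV.
Stage 2: overshoot 23.2 dB → 23.2/2 = 11.6 dB → -4.1 dBV.
Stage 3: overshoot 5.4 dB → 5.4/2.5 = 2.16 dB → -7.34 dBV.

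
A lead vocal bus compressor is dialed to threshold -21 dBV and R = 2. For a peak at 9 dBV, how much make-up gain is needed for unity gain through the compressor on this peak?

15 dB

Overshoot 30 dB → 30/2 = 15 dB after compression, so the compressed level is -21 + 15 = -6 dBV.
Make-up = target − compressed = 9 − (-6) = 15 dB.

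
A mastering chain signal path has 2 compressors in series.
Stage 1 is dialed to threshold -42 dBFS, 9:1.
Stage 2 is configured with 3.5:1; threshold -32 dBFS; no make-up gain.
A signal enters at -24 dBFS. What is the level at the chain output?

Stage 1: 18 dB above -42 dBFS, reduced 9:1 to 2 dB above → -40 dBFS.
Stage 2: -40 dBFS is at or below the -32 dBFS threshold — no compression; output -40 dBFS.

-40 dBFS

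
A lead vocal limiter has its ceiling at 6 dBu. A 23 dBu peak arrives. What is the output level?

6 dBu

A brickwall limiter is an ∞:1 compressor: any input above the ceiling is clamped to 6 dBu.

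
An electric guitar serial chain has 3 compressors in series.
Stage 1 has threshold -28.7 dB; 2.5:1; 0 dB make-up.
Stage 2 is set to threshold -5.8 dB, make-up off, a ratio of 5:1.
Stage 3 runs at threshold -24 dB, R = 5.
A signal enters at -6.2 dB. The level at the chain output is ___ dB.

Stage 1: 22.5 dB above -28.7 dB, reduced 2.5:1 to 9 dB above → -19.7 dB.
Stage 2: below threshold (-19.7 ≤ -5.8); passes unchanged; output -19.7 dB.
Stage 3: overshoot 4.3 dB → 4.3/5 = 0.86 dB → -23.14 dB.

-23.14 dB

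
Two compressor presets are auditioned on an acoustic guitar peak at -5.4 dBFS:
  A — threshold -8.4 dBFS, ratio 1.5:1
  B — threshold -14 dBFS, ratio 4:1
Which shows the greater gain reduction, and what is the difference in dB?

B, by 5.45 dB

A: overshoot 3 dB → output overshoot 2 dB → GR 1 dB.
B: overshoot 8.6 dB → output overshoot 2.15 dB → GR 6.45 dB.
B applies 5.45 dB more gain reduction.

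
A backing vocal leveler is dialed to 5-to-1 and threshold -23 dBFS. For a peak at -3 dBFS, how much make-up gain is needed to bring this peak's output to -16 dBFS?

3 dB

Without make-up, output = threshold + overshoot/5 = -23 + 4 = -19 dBFS.
Gap to target: 3 dB.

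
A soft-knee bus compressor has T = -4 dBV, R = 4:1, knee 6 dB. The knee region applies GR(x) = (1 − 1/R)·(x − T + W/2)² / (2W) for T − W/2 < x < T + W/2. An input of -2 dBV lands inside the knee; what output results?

-3.5625 dBV

x − T + W/2 = -2 − (-4) + 3 = 5.
GR = (1 − 1/4) × 5² / 12 = 0.75 × 25 / 12 = 1.5625 dB.
Output = -2 − 1.5625 = -3.5625 dBV.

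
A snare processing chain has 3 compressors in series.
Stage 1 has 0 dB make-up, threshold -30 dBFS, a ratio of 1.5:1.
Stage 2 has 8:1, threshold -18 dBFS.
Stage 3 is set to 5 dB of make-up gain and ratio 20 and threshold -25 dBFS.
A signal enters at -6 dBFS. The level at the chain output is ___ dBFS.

Stage 1: 24 dB above -30 dBFS, reduced 1.5:1 to 16 dB above → -14 dBFS.
Stage 2: 4 dB above -18 dBFS, reduced 8:1 to 0.5 dB above → -17.5 dBFS.
Stage 3: 7.5 dB above -25 dBFS, reduced 20:1 to 0.375 dB above → -24.625 dBFS; +5 dB make-up → -19.625 dBFS.

-19.625 dBFS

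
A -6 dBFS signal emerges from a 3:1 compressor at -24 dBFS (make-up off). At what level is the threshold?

-33 dBFS

Input is 27 dB above T (since output overshoot × R = input overshoot: (-24 − T)·3 = -6 − T gives T = -33 dBFS).
Check: -33 + (-6 − (-33))/3 = -33 + 9 = -24 dBFS. ✓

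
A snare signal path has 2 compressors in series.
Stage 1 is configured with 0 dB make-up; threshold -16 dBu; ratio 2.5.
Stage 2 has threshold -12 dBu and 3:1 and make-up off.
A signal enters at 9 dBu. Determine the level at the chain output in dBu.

Stage 1: overshoot 25 dB → 25/2.5 = 10 dB → -6 dBu.
Stage 2: 6 dB above -12 dBu, reduced 3:1 to 2 dB above → -10 dBu.

-10 dBu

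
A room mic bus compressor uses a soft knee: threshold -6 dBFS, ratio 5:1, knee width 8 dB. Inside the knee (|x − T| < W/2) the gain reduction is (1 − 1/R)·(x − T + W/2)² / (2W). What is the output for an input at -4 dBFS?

x − T + W/2 = -4 − (-6) + 4 = 6.
GR = (1 − 1/5) × 6² / 16 = 0.8 × 36 / 16 = 1.8 dB.
Output = -4 − 1.8 = -5.8 dBFS.

-5.8 dBFS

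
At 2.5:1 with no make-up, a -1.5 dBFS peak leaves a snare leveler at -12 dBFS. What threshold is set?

-19 dBFS

Let T be the threshold. Output overshoot = (input overshoot)/R, so -12 − T = (-1.5 − T)/2.5.
2.5·(-12 − T) = -1.5 − T → 1.5·T = -30 − (-1.5) = -28.5.
T = -28.5/1.5 = -19 dBFS.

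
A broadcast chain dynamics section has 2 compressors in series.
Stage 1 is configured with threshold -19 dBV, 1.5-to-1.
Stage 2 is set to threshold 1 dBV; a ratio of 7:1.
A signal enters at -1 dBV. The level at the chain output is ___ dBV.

Stage 1: overshoot 18 dB → 18/1.5 = 12 dB → -7 dBV.
Stage 2: below threshold (-7 ≤ 1); passes unchanged; output -7 dBV.

-7 dBV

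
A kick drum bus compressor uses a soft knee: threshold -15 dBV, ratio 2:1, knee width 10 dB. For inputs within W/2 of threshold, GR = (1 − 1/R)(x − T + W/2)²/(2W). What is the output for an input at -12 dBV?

-13.6 dBV

x − T + W/2 = -12 − (-15) + 5 = 8.
GR = (1 − 1/2) × 8² / 20 = 0.5 × 64 / 20 = 1.6 dB.
Output = -12 − 1.6 = -13.6 dBV.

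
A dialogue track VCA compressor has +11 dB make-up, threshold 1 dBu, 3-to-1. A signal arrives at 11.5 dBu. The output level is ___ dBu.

Overshoot: 11.5 − 1 = 10.5 dB.
3:1 compression reduces that to 10.5/3 = 3.5 dB over.
Output = 1 + 3.5 = 4.5 dBu; make-up adds 11 dB, giving 15.5 dBu.

15.5 dBu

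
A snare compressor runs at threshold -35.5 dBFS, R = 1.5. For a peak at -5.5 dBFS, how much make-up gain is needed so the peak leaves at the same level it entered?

Overshoot 30 dB → 30/1.5 = 20 dB after compression, so the compressed level is -35.5 + 20 = -15.5 dBFS.
Make-up = target − compressed = -5.5 − (-15.5) = 10 dB.

10 dB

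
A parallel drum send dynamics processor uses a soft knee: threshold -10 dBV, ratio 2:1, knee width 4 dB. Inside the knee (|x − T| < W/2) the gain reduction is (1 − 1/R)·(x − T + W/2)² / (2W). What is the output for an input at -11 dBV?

x − T + W/2 = -11 − (-10) + 2 = 1.
GR = (1 − 1/2) × 1² / 8 = 0.5 × 1 / 8 = 0.0625 dB.
Output = -11 − 0.0625 = -11.0625 dBV.

-11.0625 dBV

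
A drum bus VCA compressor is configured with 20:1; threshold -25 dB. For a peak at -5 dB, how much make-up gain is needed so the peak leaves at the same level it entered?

Without make-up, output = threshold + overshoot/20 = -25 + 1 = -24 dB.
Gap to target: 19 dB.

19 dB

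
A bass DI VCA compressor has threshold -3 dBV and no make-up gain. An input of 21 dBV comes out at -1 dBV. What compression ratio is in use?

Input overshoot = 21 − (-3) = 24 dB; output overshoot = -1 − (-3) = 2 dB.
Ratio = 24 / 2 = 12.

12:1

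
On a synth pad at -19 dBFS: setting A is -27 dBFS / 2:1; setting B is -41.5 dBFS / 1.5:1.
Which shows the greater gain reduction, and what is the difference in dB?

A: 8 dB over, compressed to 4 dB over, so 4 dB of GR.
B: 22.5 dB over, compressed to 15 dB over, so 7.5 dB of GR.
Difference: 3.5 dB in favour of B.

B, by 3.5 dB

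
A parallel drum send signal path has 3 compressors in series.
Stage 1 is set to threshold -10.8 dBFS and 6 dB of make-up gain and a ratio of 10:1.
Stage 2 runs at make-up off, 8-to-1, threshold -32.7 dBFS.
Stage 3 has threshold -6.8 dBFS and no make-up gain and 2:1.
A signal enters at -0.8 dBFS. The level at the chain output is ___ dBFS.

Stage 1: -0.8 dBFS is 10 dB over -10.8 dBFS; at 10:1 that becomes 1 dB over, giving -9.8 dBFS; +6 dB make-up → -3.8 dBFS.
Stage 2: -3.8 dBFS is 28.9 dB over -32.7 dBFS; at 8:1 that becomes 3.6125 dB over, giving -29.0875 dBFS.
Stage 3: -29.0875 dBFS ≤ -6.8 dBFS, so stage 3 doesn't engage; output -29.0875 dBFS.

-29.0875 dBFS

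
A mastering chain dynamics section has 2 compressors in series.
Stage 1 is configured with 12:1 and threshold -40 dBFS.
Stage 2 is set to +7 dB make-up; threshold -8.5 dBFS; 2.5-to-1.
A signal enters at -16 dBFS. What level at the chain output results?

Stage 1: 24 dB above -40 dBFS, reduced 12:1 to 2 dB above → -38 dBFS.
Stage 2: -38 dBFS ≤ -8.5 dBFS, so stage 2 doesn't engage; make-up brings it to -31 dBFS.

-31 dBFS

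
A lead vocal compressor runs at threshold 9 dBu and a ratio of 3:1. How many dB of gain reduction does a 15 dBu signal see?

4 dB

15 dBu exceeds the threshold by 6 dB.
After 3:1 compression the overshoot becomes 6/3 = 2 dB.
Gain reduction = 6 − 2 = 4 dB.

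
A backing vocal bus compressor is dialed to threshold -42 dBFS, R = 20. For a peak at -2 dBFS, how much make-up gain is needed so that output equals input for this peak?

38 dB

Without make-up, output = threshold + overshoot/20 = -42 + 2 = -40 dBFS.
Gap to target: 38 dB.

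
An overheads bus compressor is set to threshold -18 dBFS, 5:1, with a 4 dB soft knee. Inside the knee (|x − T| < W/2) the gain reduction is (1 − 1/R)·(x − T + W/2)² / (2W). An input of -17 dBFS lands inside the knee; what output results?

x − T + W/2 = -17 − (-18) + 2 = 3.
GR = (1 − 1/5) × 3² / 8 = 0.8 × 9 / 8 = 0.9 dB.
Output = -17 − 0.9 = -17.9 dBFS.

-17.9 dBFS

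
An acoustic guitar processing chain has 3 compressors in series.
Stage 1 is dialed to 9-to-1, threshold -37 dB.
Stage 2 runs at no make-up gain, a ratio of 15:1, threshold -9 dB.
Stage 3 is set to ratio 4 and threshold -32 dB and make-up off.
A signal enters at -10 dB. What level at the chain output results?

Stage 1: overshoot 27 dB → 27/9 = 3 dB → -34 dB.
Stage 2: -34 dB ≤ -9 dB, so stage 2 doesn't engage; output -34 dB.
Stage 3: -34 dB is at or below the -32 dB threshold — no compression; output -34 dB.

-34 dB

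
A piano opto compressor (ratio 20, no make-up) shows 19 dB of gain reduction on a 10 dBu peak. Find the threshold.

-10 dBu

Let T be the threshold. Output overshoot = (input overshoot)/R, so -9 − T = (10 − T)/20.
20·(-9 − T) = 10 − T → 19·T = -180 − 10 = -190.
T = -190/19 = -10 dBu.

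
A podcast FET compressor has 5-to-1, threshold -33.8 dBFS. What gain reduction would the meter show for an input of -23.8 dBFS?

The signal is 10 dB above threshold.
After 5:1 compression the overshoot becomes 10/5 = 2 dB.
So the signal is attenuated by 10 − 2 = 8 dB.

8 dB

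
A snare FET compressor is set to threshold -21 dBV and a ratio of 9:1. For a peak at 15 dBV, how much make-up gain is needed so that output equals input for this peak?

32 dB

The peak compresses to -21 + 36/9 = -17 dBV.
To reach 15 dBV requires 15 − (-17) = 32 dB of make-up.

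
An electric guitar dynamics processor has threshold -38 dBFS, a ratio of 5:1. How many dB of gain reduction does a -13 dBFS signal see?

20 dB

-13 dBFS exceeds the threshold by 25 dB.
A 5:1 ratio leaves 5 dB of that excess.
Gain reduction = 25 − 5 = 20 dB.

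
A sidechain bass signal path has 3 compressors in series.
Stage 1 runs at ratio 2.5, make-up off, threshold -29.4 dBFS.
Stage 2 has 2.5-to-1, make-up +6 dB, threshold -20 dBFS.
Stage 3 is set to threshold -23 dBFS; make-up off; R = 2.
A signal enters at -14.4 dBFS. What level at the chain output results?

-20.2 dBFS

Stage 1: overshoot 15 dB → 15/2.5 = 6 dB → -23.4 dBFS.
Stage 2: -23.4 dBFS is at or below the -20 dBFS threshold — no compression; make-up brings it to -17.4 dBFS.
Stage 3: overshoot 5.6 dB → 5.6/2 = 2.8 dB → -20.2 dBFS.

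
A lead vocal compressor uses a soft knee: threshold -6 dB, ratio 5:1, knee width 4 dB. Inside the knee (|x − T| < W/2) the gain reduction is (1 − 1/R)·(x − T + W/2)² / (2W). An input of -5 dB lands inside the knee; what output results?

-5.9 dB

x − T + W/2 = -5 − (-6) + 2 = 3.
GR = (1 − 1/5) × 3² / 8 = 0.8 × 9 / 8 = 0.9 dB.
Output = -5 − 0.9 = -5.9 dB.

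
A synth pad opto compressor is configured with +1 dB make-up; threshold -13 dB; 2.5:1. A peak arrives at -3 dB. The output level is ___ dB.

-8 dB

Overshoot: -3 − (-13) = 10 dB.
At 2.5:1 the overshoot is divided by 2.5, leaving 4 dB above threshold.
So the level is -13 + 4 = -9 dB; make-up adds 1 dB, giving -8 dB.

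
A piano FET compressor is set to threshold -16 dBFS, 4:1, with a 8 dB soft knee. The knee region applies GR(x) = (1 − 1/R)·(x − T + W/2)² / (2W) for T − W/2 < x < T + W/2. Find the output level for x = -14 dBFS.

-15.6875 dBFS

x − T + W/2 = -14 − (-16) + 4 = 6.
GR = (1 − 1/4) × 6² / 16 = 0.75 × 36 / 16 = 1.6875 dB.
Output = -14 − 1.6875 = -15.6875 dBFS.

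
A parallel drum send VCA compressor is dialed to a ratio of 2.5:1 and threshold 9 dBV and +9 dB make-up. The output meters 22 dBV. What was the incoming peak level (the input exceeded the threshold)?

19 dBV

Before make-up, the level was 22 − 9 = 13 dBV.
That's 4 dB above the 9 dBV threshold.
Before 2.5:1 compression the overshoot was 4 × 2.5 = 10 dB, so input = 9 + 10 = 19 dBV.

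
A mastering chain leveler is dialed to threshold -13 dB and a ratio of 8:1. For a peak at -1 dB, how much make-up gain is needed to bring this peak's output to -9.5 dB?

2 dB

The peak compresses to -13 + 12/8 = -11.5 dB.
To reach -9.5 dB requires -9.5 − (-11.5) = 2 dB of make-up.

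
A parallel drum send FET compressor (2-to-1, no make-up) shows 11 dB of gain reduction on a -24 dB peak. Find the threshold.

-46 dB

Let T be the threshold. Output overshoot = (input overshoot)/R, so -35 − T = (-24 − T)/2.
2·(-35 − T) = -24 − T → 1·T = -70 − (-24) = -46.
T = -46/1 = -46 dB.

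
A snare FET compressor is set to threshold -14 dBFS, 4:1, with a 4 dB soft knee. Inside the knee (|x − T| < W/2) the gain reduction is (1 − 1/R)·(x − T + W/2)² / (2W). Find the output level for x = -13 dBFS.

x − T + W/2 = -13 − (-14) + 2 = 3.
GR = (1 − 1/4) × 3² / 8 = 0.75 × 9 / 8 = 0.84375 dB.
Output = -13 − 0.84375 = -13.84375 dBFS.

-13.84375 dBFS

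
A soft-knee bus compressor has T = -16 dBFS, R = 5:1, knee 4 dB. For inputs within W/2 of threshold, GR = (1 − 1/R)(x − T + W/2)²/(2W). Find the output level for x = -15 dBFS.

x − T + W/2 = -15 − (-16) + 2 = 3.
GR = (1 − 1/5) × 3² / 8 = 0.8 × 9 / 8 = 0.9 dB.
Output = -15 − 0.9 = -15.9 dBFS.

-15.9 dBFS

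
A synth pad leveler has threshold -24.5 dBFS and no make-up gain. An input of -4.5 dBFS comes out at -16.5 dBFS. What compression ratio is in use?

Input overshoot = -4.5 − (-24.5) = 20 dB; output overshoot = -16.5 − (-24.5) = 8 dB.
Ratio = 20 / 8 = 2.5.

2.5:1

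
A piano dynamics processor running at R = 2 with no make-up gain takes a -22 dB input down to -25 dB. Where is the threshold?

-28 dB

Input is 6 dB above T (since output overshoot × R = input overshoot: (-25 − T)·2 = -22 − T gives T = -28 dB).
Check: -28 + (-22 − (-28))/2 = -28 + 3 = -25 dB. ✓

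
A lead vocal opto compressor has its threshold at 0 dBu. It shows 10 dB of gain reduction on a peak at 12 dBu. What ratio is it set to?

6:1

Input overshoot = 12 − 0 = 12 dB.
Output overshoot = 12 − 10 = 2 dB.
Ratio = input overshoot / output overshoot = 12 / 2 = 6.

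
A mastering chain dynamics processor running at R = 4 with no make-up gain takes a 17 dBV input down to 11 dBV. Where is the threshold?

Gain reduction = 17 − 11 = 6 dB; output overshoot = GR / (R − 1) = 6 / 3 = 2 dB.
Threshold = output − output overshoot = 11 − 2 = 9 dBV.

9 dBV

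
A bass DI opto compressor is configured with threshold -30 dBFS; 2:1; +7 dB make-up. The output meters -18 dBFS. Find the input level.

-20 dBFS

Before make-up, the level was -18 − 7 = -25 dBFS.
Post-compression overshoot = -25 − (-30) = 5 dB.
Undo the ratio: input overshoot = 5 × 2 = 10 dB, giving input = -20 dBFS.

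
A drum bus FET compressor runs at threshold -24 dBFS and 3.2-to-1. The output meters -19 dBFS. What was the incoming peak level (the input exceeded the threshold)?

-8 dBFS

The compressed level sits -19 − (-24) = 5 dB over threshold.
Undo the ratio: input overshoot = 5 × 3.2 = 16 dB, giving input = -8 dBFS.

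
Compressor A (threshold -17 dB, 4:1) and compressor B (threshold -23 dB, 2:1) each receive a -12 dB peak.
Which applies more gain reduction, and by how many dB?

A: overshoot 5 dB → output overshoot 1.25 dB → GR 3.75 dB.
B: overshoot 11 dB → output overshoot 5.5 dB → GR 5.5 dB.
B applies 1.75 dB more gain reduction.

B, by 1.75 dB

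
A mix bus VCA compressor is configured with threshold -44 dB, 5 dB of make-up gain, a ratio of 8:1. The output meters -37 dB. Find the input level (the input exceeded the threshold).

-28 dB

Stripping the +5 dB make-up gives -42 dB at the gain stage.
Post-compression overshoot = -42 − (-44) = 2 dB.
Input overshoot = R × output overshoot = 16 dB → input = -44 + 16 = -28 dB.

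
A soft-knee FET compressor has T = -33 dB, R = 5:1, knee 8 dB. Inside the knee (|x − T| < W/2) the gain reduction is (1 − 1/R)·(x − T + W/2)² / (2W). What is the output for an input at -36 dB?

x − T + W/2 = -36 − (-33) + 4 = 1.
GR = (1 − 1/5) × 1² / 16 = 0.8 × 1 / 16 = 0.05 dB.
Output = -36 − 0.05 = -36.05 dB.

-36.05 dB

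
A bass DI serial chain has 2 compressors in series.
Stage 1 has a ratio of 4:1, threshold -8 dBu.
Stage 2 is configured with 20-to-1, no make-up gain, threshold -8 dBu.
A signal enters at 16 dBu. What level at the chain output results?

-7.7 dBu

Stage 1: overshoot 24 dB → 24/4 = 6 dB → -2 dBu.
Stage 2: overshoot 6 dB → 6/20 = 0.3 dB → -7.7 dBu.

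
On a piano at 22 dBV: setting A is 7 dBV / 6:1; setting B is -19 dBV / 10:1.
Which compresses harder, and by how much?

B, by 24.4 dB

A: overshoot 15 dB → output overshoot 2.5 dB → GR 12.5 dB.
B: overshoot 41 dB → output overshoot 4.1 dB → GR 36.9 dB.
Difference: 24.4 dB in favour of B.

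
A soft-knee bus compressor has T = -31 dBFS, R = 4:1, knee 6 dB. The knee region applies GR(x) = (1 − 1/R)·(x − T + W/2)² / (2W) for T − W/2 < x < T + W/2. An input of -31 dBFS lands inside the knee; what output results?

-31.5625 dBFS

x − T + W/2 = -31 − (-31) + 3 = 3.
GR = (1 − 1/4) × 3² / 12 = 0.75 × 9 / 12 = 0.5625 dB.
Output = -31 − 0.5625 = -31.5625 dBFS.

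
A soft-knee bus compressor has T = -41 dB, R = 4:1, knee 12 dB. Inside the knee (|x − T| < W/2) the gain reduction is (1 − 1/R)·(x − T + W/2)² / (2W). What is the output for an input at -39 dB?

x − T + W/2 = -39 − (-41) + 6 = 8.
GR = (1 − 1/4) × 8² / 24 = 0.75 × 64 / 24 = 2 dB.
Output = -39 − 2 = -41 dB.

-41 dB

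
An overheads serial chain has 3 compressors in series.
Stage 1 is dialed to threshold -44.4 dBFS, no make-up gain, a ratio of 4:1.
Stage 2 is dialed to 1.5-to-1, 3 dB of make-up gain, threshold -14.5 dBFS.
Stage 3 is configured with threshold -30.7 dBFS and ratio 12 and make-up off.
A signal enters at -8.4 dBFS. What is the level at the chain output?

-32.4 dBFS

Stage 1: 36 dB above -44.4 dBFS, reduced 4:1 to 9 dB above → -35.4 dBFS.
Stage 2: below threshold (-35.4 ≤ -14.5); passes unchanged; make-up brings it to -32.4 dBFS.
Stage 3: -32.4 dBFS is at or below the -30.7 dBFS threshold — no compression; output -32.4 dBFS.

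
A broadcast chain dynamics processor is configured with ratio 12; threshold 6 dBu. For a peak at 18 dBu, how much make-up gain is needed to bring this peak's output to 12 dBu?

Without make-up, output = threshold + overshoot/12 = 6 + 1 = 7 dBu.
Gap to target: 5 dB.

5 dB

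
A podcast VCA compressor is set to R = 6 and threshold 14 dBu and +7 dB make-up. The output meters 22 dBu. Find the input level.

Remove make-up: 22 − 7 = 15 dBu.
That's 1 dB above the 14 dBu threshold.
Input overshoot = R × output overshoot = 6 dB → input = 14 + 6 = 20 dBu.

20 dBu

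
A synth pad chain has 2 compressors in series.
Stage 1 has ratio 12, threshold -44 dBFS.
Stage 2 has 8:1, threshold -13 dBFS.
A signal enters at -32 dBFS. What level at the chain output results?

Stage 1: 12 dB above -44 dBFS, reduced 12:1 to 1 dB above → -43 dBFS.
Stage 2: -43 dBFS is at or below the -13 dBFS threshold — no compression; output -43 dBFS.

-43 dBFS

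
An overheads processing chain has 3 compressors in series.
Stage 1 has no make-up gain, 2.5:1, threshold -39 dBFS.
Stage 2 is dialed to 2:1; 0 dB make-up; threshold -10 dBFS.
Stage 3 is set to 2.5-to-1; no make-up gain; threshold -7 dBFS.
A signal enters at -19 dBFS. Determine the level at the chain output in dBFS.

-31 dBFS

Stage 1: overshoot 20 dB → 20/2.5 = 8 dB → -31 dBFS.
Stage 2: -31 dBFS is at or below the -10 dBFS threshold — no compression; output -31 dBFS.
Stage 3: below threshold (-31 ≤ -7); passes unchanged; output -31 dBFS.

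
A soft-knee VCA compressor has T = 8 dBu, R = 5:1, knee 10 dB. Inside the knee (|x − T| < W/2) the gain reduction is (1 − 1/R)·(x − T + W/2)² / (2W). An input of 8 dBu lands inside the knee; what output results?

x − T + W/2 = 8 − 8 + 5 = 5.
GR = (1 − 1/5) × 5² / 20 = 0.8 × 25 / 20 = 1 dB.
Output = 8 − 1 = 7 dBu.

7 dBu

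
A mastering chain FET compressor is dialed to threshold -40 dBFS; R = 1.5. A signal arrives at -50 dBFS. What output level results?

-50 dBFS is 10 dB below the -40 dBFS threshold, so no gain reduction is applied.
Output = input = -50 dBFS.

-50 dBFS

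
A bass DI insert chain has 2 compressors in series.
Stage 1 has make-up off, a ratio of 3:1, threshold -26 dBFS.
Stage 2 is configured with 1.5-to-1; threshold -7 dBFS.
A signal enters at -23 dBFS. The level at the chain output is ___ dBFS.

-25 dBFS

Stage 1: 3 dB above -26 dBFS, reduced 3:1 to 1 dB above → -25 dBFS.
Stage 2: -25 dBFS ≤ -7 dBFS, so stage 2 doesn't engage; output -25 dBFS.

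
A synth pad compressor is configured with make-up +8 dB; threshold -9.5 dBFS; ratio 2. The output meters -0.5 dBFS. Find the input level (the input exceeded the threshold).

Remove make-up: -0.5 − 8 = -8.5 dBFS.
The compressed level sits -8.5 − (-9.5) = 1 dB over threshold.
Before 2:1 compression the overshoot was 1 × 2 = 2 dB, so input = -9.5 + 2 = -7.5 dBFS.

-7.5 dBFS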